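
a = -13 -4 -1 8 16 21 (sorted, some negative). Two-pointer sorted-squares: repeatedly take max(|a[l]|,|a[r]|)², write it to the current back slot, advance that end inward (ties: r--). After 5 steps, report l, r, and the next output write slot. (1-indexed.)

[1,6] |-13|<=|21| out[6]=441 → r--
[1,5] |-13|<=|16| out[5]=256 → r--
[1,4] |-13|>|8| out[4]=169 → l++
[2,4] |-4|<=|8| out[3]=64 → r--
[2,3] |-4|>|-1| out[2]=16 → l++

l=3, r=3, next write slot=1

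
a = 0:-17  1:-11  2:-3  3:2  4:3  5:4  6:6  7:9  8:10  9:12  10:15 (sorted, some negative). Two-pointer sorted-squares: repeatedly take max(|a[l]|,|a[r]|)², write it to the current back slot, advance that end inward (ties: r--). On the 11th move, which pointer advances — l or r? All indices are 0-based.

[0,10] |-17|>|15| out[10]=289 → l++
[1,10] |-11|<=|15| out[9]=225 → r--
[1,9] |-11|<=|12| out[8]=144 → r--
[1,8] |-11|>|10| out[7]=121 → l++
[2,8] |-3|<=|10| out[6]=100 → r--
[2,7] |-3|<=|9| out[5]=81 → r--
[2,6] |-3|<=|6| out[4]=36 → r--
[2,5] |-3|<=|4| out[3]=16 → r--
[2,4] |-3|<=|3| out[2]=9 → r--
[2,3] |-3|>|2| out[1]=9 → l++
[3,3] |2|<=|2| out[0]=4 → r--

r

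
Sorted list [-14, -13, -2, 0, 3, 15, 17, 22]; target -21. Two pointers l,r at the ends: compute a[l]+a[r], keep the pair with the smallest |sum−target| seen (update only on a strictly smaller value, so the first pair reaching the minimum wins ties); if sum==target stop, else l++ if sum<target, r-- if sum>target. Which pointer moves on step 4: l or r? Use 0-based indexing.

[0,7] -14+22=8 d=29 * → r--
[0,6] -14+17=3 d=24 * → r--
[0,5] -14+15=1 d=22 * → r--
[0,4] -14+3=-11 d=10 * → r--

r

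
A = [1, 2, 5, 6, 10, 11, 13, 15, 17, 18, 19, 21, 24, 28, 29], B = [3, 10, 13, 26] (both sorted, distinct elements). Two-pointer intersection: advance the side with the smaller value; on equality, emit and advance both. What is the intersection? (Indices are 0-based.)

intersection = [10, 13]

[i=0,j=0] 1<3 → i++
[i=1,j=0] 2<3 → i++
[i=2,j=0] 5>3 → j++
[i=2,j=1] 5<10 → i++
[i=3,j=1] 6<10 → i++
[i=4,j=1] 10==10 emit → i++,j++
[i=5,j=2] 11<13 → i++
[i=6,j=2] 13==13 emit → i++,j++
[i=7,j=3] 15<26 → i++
[i=8,j=3] 17<26 → i++
[i=9,j=3] 18<26 → i++
[i=10,j=3] 19<26 → i++
[i=11,j=3] 21<26 → i++
[i=12,j=3] 24<26 → i++
[i=13,j=3] 28>26 → j++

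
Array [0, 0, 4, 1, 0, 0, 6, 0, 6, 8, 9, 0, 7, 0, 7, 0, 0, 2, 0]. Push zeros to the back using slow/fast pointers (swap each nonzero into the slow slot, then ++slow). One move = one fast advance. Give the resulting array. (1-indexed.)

slow=1 fast=1: a[fast]=0, fast++
slow=1 fast=2: a[fast]=0, fast++
slow=1 fast=3: a[fast]=4≠0 swap→a[1]=4, slow++,fast++
slow=2 fast=4: a[fast]=1≠0 swap→a[2]=1, slow++,fast++
slow=3 fast=5: a[fast]=0, fast++
slow=3 fast=6: a[fast]=0, fast++
slow=3 fast=7: a[fast]=6≠0 swap→a[3]=6, slow++,fast++
slow=4 fast=8: a[fast]=0, fast++
slow=4 fast=9: a[fast]=6≠0 swap→a[4]=6, slow++,fast++
slow=5 fast=10: a[fast]=8≠0 swap→a[5]=8, slow++,fast++
slow=6 fast=11: a[fast]=9≠0 swap→a[6]=9, slow++,fast++
slow=7 fast=12: a[fast]=0, fast++
slow=7 fast=13: a[fast]=7≠0 swap→a[7]=7, slow++,fast++
slow=8 fast=14: a[fast]=0, fast++
slow=8 fast=15: a[fast]=7≠0 swap→a[8]=7, slow++,fast++
slow=9 fast=16: a[fast]=0, fast++
slow=9 fast=17: a[fast]=0, fast++
slow=9 fast=18: a[fast]=2≠0 swap→a[9]=2, slow++,fast++
slow=10 fast=19: a[fast]=0, fast++

[4, 1, 6, 6, 8, 9, 7, 7, 2, 0, 0, 0, 0, 0, 0, 0, 0, 0, 0]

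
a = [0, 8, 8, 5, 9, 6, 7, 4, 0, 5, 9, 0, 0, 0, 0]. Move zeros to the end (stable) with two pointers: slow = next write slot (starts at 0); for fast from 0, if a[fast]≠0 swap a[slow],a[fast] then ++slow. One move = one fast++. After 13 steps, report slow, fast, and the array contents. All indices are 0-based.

(s=0,f=0) a[fast]=0 → fast++
(s=0,f=1) a[fast]=8≠0 swap→a[0]=8 → slow++,fast++
(s=1,f=2) a[fast]=8≠0 swap→a[1]=8 → slow++,fast++
(s=2,f=3) a[fast]=5≠0 swap→a[2]=5 → slow++,fast++
(s=3,f=4) a[fast]=9≠0 swap→a[3]=9 → slow++,fast++
(s=4,f=5) a[fast]=6≠0 swap→a[4]=6 → slow++,fast++
(s=5,f=6) a[fast]=7≠0 swap→a[5]=7 → slow++,fast++
(s=6,f=7) a[fast]=4≠0 swap→a[6]=4 → slow++,fast++
(s=7,f=8) a[fast]=0 → fast++
(s=7,f=9) a[fast]=5≠0 swap→a[7]=5 → slow++,fast++
(s=8,f=10) a[fast]=9≠0 swap→a[8]=9 → slow++,fast++
(s=9,f=11) a[fast]=0 → fast++
(s=9,f=12) a[fast]=0 → fast++

slow=9, fast=13, a=[8, 8, 5, 9, 6, 7, 4, 5, 9, 0, 0, 0, 0, 0, 0]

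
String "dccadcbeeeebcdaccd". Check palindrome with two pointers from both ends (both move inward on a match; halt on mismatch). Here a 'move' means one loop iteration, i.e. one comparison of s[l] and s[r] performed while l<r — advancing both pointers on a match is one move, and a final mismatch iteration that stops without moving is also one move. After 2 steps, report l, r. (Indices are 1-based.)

l=3, r=16

l=1 r=18: 'd'=='d', l++,r--
l=2 r=17: 'c'=='c', l++,r--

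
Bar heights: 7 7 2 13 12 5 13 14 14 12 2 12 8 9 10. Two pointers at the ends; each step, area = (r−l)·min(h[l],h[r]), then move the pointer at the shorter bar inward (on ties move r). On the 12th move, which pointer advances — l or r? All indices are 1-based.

l

[1,15] min(7,10)*14=98 best=98 * → l++
[2,15] min(7,10)*13=91 best=98 → l++
[3,15] min(2,10)*12=24 best=98 → l++
[4,15] min(13,10)*11=110 best=110 * → r--
[4,14] min(13,9)*10=90 best=110 → r--
[4,13] min(13,8)*9=72 best=110 → r--
[4,12] min(13,12)*8=96 best=110 → r--
[4,11] min(13,2)*7=14 best=110 → r--
[4,10] min(13,12)*6=72 best=110 → r--
[4,9] min(13,14)*5=65 best=110 → l++
[5,9] min(12,14)*4=48 best=110 → l++
[6,9] min(5,14)*3=15 best=110 → l++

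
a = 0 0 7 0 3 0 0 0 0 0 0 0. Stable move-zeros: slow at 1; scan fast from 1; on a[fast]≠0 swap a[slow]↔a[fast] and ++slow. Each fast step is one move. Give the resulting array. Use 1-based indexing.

(s=1,f=1) a[fast]=0 → fast++
(s=1,f=2) a[fast]=0 → fast++
(s=1,f=3) a[fast]=7≠0 swap→a[1]=7 → slow++,fast++
(s=2,f=4) a[fast]=0 → fast++
(s=2,f=5) a[fast]=3≠0 swap→a[2]=3 → slow++,fast++
(s=3,f=6) a[fast]=0 → fast++
(s=3,f=7) a[fast]=0 → fast++
(s=3,f=8) a[fast]=0 → fast++
(s=3,f=9) a[fast]=0 → fast++
(s=3,f=10) a[fast]=0 → fast++
(s=3,f=11) a[fast]=0 → fast++
(s=3,f=12) a[fast]=0 → fast++

[7, 3, 0, 0, 0, 0, 0, 0, 0, 0, 0, 0]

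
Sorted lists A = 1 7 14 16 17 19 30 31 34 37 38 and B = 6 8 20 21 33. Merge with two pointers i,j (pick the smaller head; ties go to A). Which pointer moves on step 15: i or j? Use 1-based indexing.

[i=1,j=1] A[i]=1<=B[j]=6 take 1 → i++
[i=2,j=1] A[i]=7>B[j]=6 take 6 → j++
[i=2,j=2] A[i]=7<=B[j]=8 take 7 → i++
[i=3,j=2] A[i]=14>B[j]=8 take 8 → j++
[i=3,j=3] A[i]=14<=B[j]=20 take 14 → i++
[i=4,j=3] A[i]=16<=B[j]=20 take 16 → i++
[i=5,j=3] A[i]=17<=B[j]=20 take 17 → i++
[i=6,j=3] A[i]=19<=B[j]=20 take 19 → i++
[i=7,j=3] A[i]=30>B[j]=20 take 20 → j++
[i=7,j=4] A[i]=30>B[j]=21 take 21 → j++
[i=7,j=5] A[i]=30<=B[j]=33 take 30 → i++
[i=8,j=5] A[i]=31<=B[j]=33 take 31 → i++
[i=9,j=5] A[i]=34>B[j]=33 take 33 → j++
[i=9,j=6] B done, take A[i]=34 → i++
[i=10,j=6] B done, take A[i]=37 → i++

i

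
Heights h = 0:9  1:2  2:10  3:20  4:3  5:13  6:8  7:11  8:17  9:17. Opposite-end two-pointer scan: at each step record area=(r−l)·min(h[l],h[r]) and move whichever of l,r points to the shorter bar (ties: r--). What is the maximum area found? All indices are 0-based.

max area = 102

l=0 r=9: min(9,17)*9=81 best=81 *, l++
l=1 r=9: min(2,17)*8=16 best=81, l++
l=2 r=9: min(10,17)*7=70 best=81, l++
l=3 r=9: min(20,17)*6=102 best=102 *, r--
l=3 r=8: min(20,17)*5=85 best=102, r--
l=3 r=7: min(20,11)*4=44 best=102, r--
l=3 r=6: min(20,8)*3=24 best=102, r--
l=3 r=5: min(20,13)*2=26 best=102, r--
l=3 r=4: min(20,3)*1=3 best=102, r--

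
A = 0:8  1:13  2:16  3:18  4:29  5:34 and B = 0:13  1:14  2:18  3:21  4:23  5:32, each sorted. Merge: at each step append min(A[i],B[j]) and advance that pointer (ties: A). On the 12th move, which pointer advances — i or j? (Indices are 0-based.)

i=0 j=0: A[i]=8<=B[j]=13 take 8, i++
i=1 j=0: A[i]=13<=B[j]=13 take 13, i++
i=2 j=0: A[i]=16>B[j]=13 take 13, j++
i=2 j=1: A[i]=16>B[j]=14 take 14, j++
i=2 j=2: A[i]=16<=B[j]=18 take 16, i++
i=3 j=2: A[i]=18<=B[j]=18 take 18, i++
i=4 j=2: A[i]=29>B[j]=18 take 18, j++
i=4 j=3: A[i]=29>B[j]=21 take 21, j++
i=4 j=4: A[i]=29>B[j]=23 take 23, j++
i=4 j=5: A[i]=29<=B[j]=32 take 29, i++
i=5 j=5: A[i]=34>B[j]=32 take 32, j++
i=5 j=6: B done, take A[i]=34, i++

i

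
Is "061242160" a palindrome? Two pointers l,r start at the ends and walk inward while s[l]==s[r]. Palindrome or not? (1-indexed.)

palindrome

l=1 r=9: '0'=='0', l++,r--
l=2 r=8: '6'=='6', l++,r--
l=3 r=7: '1'=='1', l++,r--
l=4 r=6: '2'=='2', l++,r--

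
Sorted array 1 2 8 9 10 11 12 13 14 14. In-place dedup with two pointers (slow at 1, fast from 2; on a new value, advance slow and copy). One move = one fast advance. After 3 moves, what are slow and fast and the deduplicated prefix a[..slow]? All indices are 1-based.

slow=4, fast=5, prefix=[1, 2, 8, 9]

slow=1 fast=2: a[fast]=2≠a[slow]=1 write a[2]=2, slow++,fast++
slow=2 fast=3: a[fast]=8≠a[slow]=2 write a[3]=8, slow++,fast++
slow=3 fast=4: a[fast]=9≠a[slow]=8 write a[4]=9, slow++,fast++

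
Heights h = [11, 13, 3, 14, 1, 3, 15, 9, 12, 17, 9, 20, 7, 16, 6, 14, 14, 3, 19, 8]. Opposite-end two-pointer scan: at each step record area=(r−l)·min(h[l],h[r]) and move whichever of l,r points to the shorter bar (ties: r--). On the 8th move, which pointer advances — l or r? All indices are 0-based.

[0,19] min(11,8)*19=152 best=152 * → r--
[0,18] min(11,19)*18=198 best=198 * → l++
[1,18] min(13,19)*17=221 best=221 * → l++
[2,18] min(3,19)*16=48 best=221 → l++
[3,18] min(14,19)*15=210 best=221 → l++
[4,18] min(1,19)*14=14 best=221 → l++
[5,18] min(3,19)*13=39 best=221 → l++
[6,18] min(15,19)*12=180 best=221 → l++

l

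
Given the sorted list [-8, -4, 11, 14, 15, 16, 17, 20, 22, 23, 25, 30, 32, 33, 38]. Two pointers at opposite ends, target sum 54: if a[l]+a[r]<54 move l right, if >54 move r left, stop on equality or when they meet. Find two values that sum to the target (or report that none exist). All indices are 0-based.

(16, 38)

l=0 r=14: -8+38=30 <54, l++
l=1 r=14: -4+38=34 <54, l++
l=2 r=14: 11+38=49 <54, l++
l=3 r=14: 14+38=52 <54, l++
l=4 r=14: 15+38=53 <54, l++
l=5 r=14: 16+38=54, found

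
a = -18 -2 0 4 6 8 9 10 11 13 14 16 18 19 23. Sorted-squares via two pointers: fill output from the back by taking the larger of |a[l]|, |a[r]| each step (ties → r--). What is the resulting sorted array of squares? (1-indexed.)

[1,15] |-18|<=|23| out[15]=529 → r--
[1,14] |-18|<=|19| out[14]=361 → r--
[1,13] |-18|<=|18| out[13]=324 → r--
[1,12] |-18|>|16| out[12]=324 → l++
[2,12] |-2|<=|16| out[11]=256 → r--
[2,11] |-2|<=|14| out[10]=196 → r--
[2,10] |-2|<=|13| out[9]=169 → r--
[2,9] |-2|<=|11| out[8]=121 → r--
[2,8] |-2|<=|10| out[7]=100 → r--
[2,7] |-2|<=|9| out[6]=81 → r--
[2,6] |-2|<=|8| out[5]=64 → r--
[2,5] |-2|<=|6| out[4]=36 → r--
[2,4] |-2|<=|4| out[3]=16 → r--
[2,3] |-2|>|0| out[2]=4 → l++
[3,3] |0|<=|0| out[1]=0 → r--

[0, 4, 16, 36, 64, 81, 100, 121, 169, 196, 256, 324, 324, 361, 529]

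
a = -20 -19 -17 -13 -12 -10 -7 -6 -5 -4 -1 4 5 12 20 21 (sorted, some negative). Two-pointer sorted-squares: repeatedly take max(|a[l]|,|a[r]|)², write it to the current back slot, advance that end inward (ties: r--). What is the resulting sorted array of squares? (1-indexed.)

[1,16] |-20|<=|21| out[16]=441 → r--
[1,15] |-20|<=|20| out[15]=400 → r--
[1,14] |-20|>|12| out[14]=400 → l++
[2,14] |-19|>|12| out[13]=361 → l++
[3,14] |-17|>|12| out[12]=289 → l++
[4,14] |-13|>|12| out[11]=169 → l++
[5,14] |-12|<=|12| out[10]=144 → r--
[5,13] |-12|>|5| out[9]=144 → l++
[6,13] |-10|>|5| out[8]=100 → l++
[7,13] |-7|>|5| out[7]=49 → l++
[8,13] |-6|>|5| out[6]=36 → l++
[9,13] |-5|<=|5| out[5]=25 → r--
[9,12] |-5|>|4| out[4]=25 → l++
[10,12] |-4|<=|4| out[3]=16 → r--
[10,11] |-4|>|-1| out[2]=16 → l++
[11,11] |-1|<=|-1| out[1]=1 → r--

[1, 16, 16, 25, 25, 36, 49, 100, 144, 144, 169, 289, 361, 400, 400, 441]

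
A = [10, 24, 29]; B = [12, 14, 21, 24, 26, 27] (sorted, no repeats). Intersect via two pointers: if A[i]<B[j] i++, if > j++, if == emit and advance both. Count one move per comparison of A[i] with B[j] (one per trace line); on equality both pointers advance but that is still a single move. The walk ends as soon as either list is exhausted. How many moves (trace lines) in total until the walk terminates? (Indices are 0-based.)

7 moves

i=0 j=0: 10<12, i++
i=1 j=0: 24>12, j++
i=1 j=1: 24>14, j++
i=1 j=2: 24>21, j++
i=1 j=3: 24==24 emit, i++,j++
i=2 j=4: 29>26, j++
i=2 j=5: 29>27, j++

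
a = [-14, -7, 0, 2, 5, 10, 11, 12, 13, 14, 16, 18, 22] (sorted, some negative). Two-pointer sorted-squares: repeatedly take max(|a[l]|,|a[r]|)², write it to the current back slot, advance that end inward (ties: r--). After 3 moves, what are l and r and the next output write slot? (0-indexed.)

l=0 r=12: |-14|<=|22| out[12]=484, r--
l=0 r=11: |-14|<=|18| out[11]=324, r--
l=0 r=10: |-14|<=|16| out[10]=256, r--

l=0, r=9, next write slot=9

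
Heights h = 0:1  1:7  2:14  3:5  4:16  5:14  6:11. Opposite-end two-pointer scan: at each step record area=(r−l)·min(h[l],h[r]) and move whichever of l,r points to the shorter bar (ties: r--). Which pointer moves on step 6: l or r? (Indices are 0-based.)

l

l=0 r=6: min(1,11)*6=6 best=6 *, l++
l=1 r=6: min(7,11)*5=35 best=35 *, l++
l=2 r=6: min(14,11)*4=44 best=44 *, r--
l=2 r=5: min(14,14)*3=42 best=44, r--
l=2 r=4: min(14,16)*2=28 best=44, l++
l=3 r=4: min(5,16)*1=5 best=44, l++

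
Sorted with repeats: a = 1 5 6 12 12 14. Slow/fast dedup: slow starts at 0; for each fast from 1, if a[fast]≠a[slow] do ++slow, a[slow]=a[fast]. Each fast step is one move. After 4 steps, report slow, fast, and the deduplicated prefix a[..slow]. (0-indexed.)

slow=3, fast=5, prefix=[1, 5, 6, 12]

slow=0 fast=1: a[fast]=5≠a[slow]=1 write a[1]=5, slow++,fast++
slow=1 fast=2: a[fast]=6≠a[slow]=5 write a[2]=6, slow++,fast++
slow=2 fast=3: a[fast]=12≠a[slow]=6 write a[3]=12, slow++,fast++
slow=3 fast=4: a[fast]=12=a[slow] dup, fast++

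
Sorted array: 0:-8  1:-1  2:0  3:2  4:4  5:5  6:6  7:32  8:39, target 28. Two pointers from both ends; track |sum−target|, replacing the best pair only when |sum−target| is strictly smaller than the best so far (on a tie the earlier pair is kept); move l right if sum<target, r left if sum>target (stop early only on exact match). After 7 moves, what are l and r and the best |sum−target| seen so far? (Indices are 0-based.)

l=5, r=6, best |Δ|=3

[0,8] -8+39=31 d=3 * → r--
[0,7] -8+32=24 d=4 → l++
[1,7] -1+32=31 d=3 → r--
[1,6] -1+6=5 d=23 → l++
[2,6] 0+6=6 d=22 → l++
[3,6] 2+6=8 d=20 → l++
[4,6] 4+6=10 d=18 → l++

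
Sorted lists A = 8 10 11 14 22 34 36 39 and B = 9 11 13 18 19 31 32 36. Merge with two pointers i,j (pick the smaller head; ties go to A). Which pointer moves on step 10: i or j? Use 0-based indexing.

[i=0,j=0] A[i]=8<=B[j]=9 take 8 → i++
[i=1,j=0] A[i]=10>B[j]=9 take 9 → j++
[i=1,j=1] A[i]=10<=B[j]=11 take 10 → i++
[i=2,j=1] A[i]=11<=B[j]=11 take 11 → i++
[i=3,j=1] A[i]=14>B[j]=11 take 11 → j++
[i=3,j=2] A[i]=14>B[j]=13 take 13 → j++
[i=3,j=3] A[i]=14<=B[j]=18 take 14 → i++
[i=4,j=3] A[i]=22>B[j]=18 take 18 → j++
[i=4,j=4] A[i]=22>B[j]=19 take 19 → j++
[i=4,j=5] A[i]=22<=B[j]=31 take 22 → i++

i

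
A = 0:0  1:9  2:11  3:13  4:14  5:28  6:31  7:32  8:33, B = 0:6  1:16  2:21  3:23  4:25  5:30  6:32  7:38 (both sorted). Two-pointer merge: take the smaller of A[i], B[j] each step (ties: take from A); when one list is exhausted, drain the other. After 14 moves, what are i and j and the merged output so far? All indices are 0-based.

i=8, j=6, merged so far=[0, 6, 9, 11, 13, 14, 16, 21, 23, 25, 28, 30, 31, 32]

[i=0,j=0] A[i]=0<=B[j]=6 take 0 → i++
[i=1,j=0] A[i]=9>B[j]=6 take 6 → j++
[i=1,j=1] A[i]=9<=B[j]=16 take 9 → i++
[i=2,j=1] A[i]=11<=B[j]=16 take 11 → i++
[i=3,j=1] A[i]=13<=B[j]=16 take 13 → i++
[i=4,j=1] A[i]=14<=B[j]=16 take 14 → i++
[i=5,j=1] A[i]=28>B[j]=16 take 16 → j++
[i=5,j=2] A[i]=28>B[j]=21 take 21 → j++
[i=5,j=3] A[i]=28>B[j]=23 take 23 → j++
[i=5,j=4] A[i]=28>B[j]=25 take 25 → j++
[i=5,j=5] A[i]=28<=B[j]=30 take 28 → i++
[i=6,j=5] A[i]=31>B[j]=30 take 30 → j++
[i=6,j=6] A[i]=31<=B[j]=32 take 31 → i++
[i=7,j=6] A[i]=32<=B[j]=32 take 32 → i++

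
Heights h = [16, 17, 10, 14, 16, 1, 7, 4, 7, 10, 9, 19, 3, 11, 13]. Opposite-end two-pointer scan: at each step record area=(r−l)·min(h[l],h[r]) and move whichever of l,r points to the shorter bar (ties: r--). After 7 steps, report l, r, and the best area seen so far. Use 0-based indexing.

l=0 r=14: min(16,13)*14=182 best=182 *, r--
l=0 r=13: min(16,11)*13=143 best=182, r--
l=0 r=12: min(16,3)*12=36 best=182, r--
l=0 r=11: min(16,19)*11=176 best=182, l++
l=1 r=11: min(17,19)*10=170 best=182, l++
l=2 r=11: min(10,19)*9=90 best=182, l++
l=3 r=11: min(14,19)*8=112 best=182, l++

l=4, r=11, best area=182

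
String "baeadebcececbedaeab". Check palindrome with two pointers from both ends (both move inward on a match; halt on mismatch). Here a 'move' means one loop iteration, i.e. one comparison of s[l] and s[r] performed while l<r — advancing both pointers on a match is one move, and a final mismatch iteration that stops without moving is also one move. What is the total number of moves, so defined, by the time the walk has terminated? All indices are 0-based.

9 moves

[0,18] 'b'=='b' → l++,r--
[1,17] 'a'=='a' → l++,r--
[2,16] 'e'=='e' → l++,r--
[3,15] 'a'=='a' → l++,r--
[4,14] 'd'=='d' → l++,r--
[5,13] 'e'=='e' → l++,r--
[6,12] 'b'=='b' → l++,r--
[7,11] 'c'=='c' → l++,r--
[8,10] 'e'=='e' → l++,r--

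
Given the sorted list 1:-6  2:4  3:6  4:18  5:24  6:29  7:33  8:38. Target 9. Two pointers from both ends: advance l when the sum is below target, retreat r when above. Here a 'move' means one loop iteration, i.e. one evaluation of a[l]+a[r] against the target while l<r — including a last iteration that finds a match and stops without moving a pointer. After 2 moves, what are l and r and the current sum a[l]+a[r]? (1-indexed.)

l=1 r=8: -6+38=32 >9, r--
l=1 r=7: -6+33=27 >9, r--

l=1, r=6, sum=23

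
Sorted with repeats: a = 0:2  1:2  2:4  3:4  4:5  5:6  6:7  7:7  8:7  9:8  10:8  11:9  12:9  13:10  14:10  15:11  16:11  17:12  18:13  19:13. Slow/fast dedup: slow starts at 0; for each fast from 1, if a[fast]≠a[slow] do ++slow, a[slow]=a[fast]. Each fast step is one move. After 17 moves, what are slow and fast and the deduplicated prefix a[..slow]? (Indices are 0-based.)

slow=9, fast=18, prefix=[2, 4, 5, 6, 7, 8, 9, 10, 11, 12]

slow=0 fast=1: a[fast]=2=a[slow] dup, fast++
slow=0 fast=2: a[fast]=4≠a[slow]=2 write a[1]=4, slow++,fast++
slow=1 fast=3: a[fast]=4=a[slow] dup, fast++
slow=1 fast=4: a[fast]=5≠a[slow]=4 write a[2]=5, slow++,fast++
slow=2 fast=5: a[fast]=6≠a[slow]=5 write a[3]=6, slow++,fast++
slow=3 fast=6: a[fast]=7≠a[slow]=6 write a[4]=7, slow++,fast++
slow=4 fast=7: a[fast]=7=a[slow] dup, fast++
slow=4 fast=8: a[fast]=7=a[slow] dup, fast++
slow=4 fast=9: a[fast]=8≠a[slow]=7 write a[5]=8, slow++,fast++
slow=5 fast=10: a[fast]=8=a[slow] dup, fast++
slow=5 fast=11: a[fast]=9≠a[slow]=8 write a[6]=9, slow++,fast++
slow=6 fast=12: a[fast]=9=a[slow] dup, fast++
slow=6 fast=13: a[fast]=10≠a[slow]=9 write a[7]=10, slow++,fast++
slow=7 fast=14: a[fast]=10=a[slow] dup, fast++
slow=7 fast=15: a[fast]=11≠a[slow]=10 write a[8]=11, slow++,fast++
slow=8 fast=16: a[fast]=11=a[slow] dup, fast++
slow=8 fast=17: a[fast]=12≠a[slow]=11 write a[9]=12, slow++,fast++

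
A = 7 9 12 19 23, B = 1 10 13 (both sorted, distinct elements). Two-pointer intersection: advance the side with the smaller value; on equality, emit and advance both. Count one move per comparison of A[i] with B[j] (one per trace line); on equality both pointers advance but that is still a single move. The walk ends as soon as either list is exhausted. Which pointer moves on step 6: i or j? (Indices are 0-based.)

i=0 j=0: 7>1, j++
i=0 j=1: 7<10, i++
i=1 j=1: 9<10, i++
i=2 j=1: 12>10, j++
i=2 j=2: 12<13, i++
i=3 j=2: 19>13, j++

j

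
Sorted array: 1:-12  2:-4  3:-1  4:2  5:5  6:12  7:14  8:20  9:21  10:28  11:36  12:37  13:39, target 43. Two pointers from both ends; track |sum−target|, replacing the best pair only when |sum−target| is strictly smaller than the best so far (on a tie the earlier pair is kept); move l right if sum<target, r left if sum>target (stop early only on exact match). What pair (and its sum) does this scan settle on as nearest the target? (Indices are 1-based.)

pair (5, 39) with sum 44 (|Δ|=1)

[1,13] -12+39=27 d=16 * → l++
[2,13] -4+39=35 d=8 * → l++
[3,13] -1+39=38 d=5 * → l++
[4,13] 2+39=41 d=2 * → l++
[5,13] 5+39=44 d=1 * → r--
[5,12] 5+37=42 d=1 → l++
[6,12] 12+37=49 d=6 → r--
[6,11] 12+36=48 d=5 → r--
[6,10] 12+28=40 d=3 → l++
[7,10] 14+28=42 d=1 → l++
[8,10] 20+28=48 d=5 → r--
[8,9] 20+21=41 d=2 → l++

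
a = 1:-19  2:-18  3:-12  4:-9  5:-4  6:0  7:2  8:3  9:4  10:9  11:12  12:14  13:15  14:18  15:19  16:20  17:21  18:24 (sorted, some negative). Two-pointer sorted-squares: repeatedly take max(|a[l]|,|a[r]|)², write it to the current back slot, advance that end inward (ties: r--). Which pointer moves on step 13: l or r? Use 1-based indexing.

l

l=1 r=18: |-19|<=|24| out[18]=576, r--
l=1 r=17: |-19|<=|21| out[17]=441, r--
l=1 r=16: |-19|<=|20| out[16]=400, r--
l=1 r=15: |-19|<=|19| out[15]=361, r--
l=1 r=14: |-19|>|18| out[14]=361, l++
l=2 r=14: |-18|<=|18| out[13]=324, r--
l=2 r=13: |-18|>|15| out[12]=324, l++
l=3 r=13: |-12|<=|15| out[11]=225, r--
l=3 r=12: |-12|<=|14| out[10]=196, r--
l=3 r=11: |-12|<=|12| out[9]=144, r--
l=3 r=10: |-12|>|9| out[8]=144, l++
l=4 r=10: |-9|<=|9| out[7]=81, r--
l=4 r=9: |-9|>|4| out[6]=81, l++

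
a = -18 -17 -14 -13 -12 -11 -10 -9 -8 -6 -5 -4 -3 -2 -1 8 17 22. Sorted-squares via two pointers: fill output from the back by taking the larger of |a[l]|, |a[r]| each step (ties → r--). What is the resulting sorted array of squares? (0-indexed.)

[1, 4, 9, 16, 25, 36, 64, 64, 81, 100, 121, 144, 169, 196, 289, 289, 324, 484]

[0,17] |-18|<=|22| out[17]=484 → r--
[0,16] |-18|>|17| out[16]=324 → l++
[1,16] |-17|<=|17| out[15]=289 → r--
[1,15] |-17|>|8| out[14]=289 → l++
[2,15] |-14|>|8| out[13]=196 → l++
[3,15] |-13|>|8| out[12]=169 → l++
[4,15] |-12|>|8| out[11]=144 → l++
[5,15] |-11|>|8| out[10]=121 → l++
[6,15] |-10|>|8| out[9]=100 → l++
[7,15] |-9|>|8| out[8]=81 → l++
[8,15] |-8|<=|8| out[7]=64 → r--
[8,14] |-8|>|-1| out[6]=64 → l++
[9,14] |-6|>|-1| out[5]=36 → l++
[10,14] |-5|>|-1| out[4]=25 → l++
[11,14] |-4|>|-1| out[3]=16 → l++
[12,14] |-3|>|-1| out[2]=9 → l++
[13,14] |-2|>|-1| out[1]=4 → l++
[14,14] |-1|<=|-1| out[0]=1 → r--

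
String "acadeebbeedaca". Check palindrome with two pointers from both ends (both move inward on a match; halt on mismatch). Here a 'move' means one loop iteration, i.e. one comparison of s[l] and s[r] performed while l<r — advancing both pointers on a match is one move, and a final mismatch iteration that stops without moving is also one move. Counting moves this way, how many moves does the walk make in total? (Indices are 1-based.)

[1,14] 'a'=='a' → l++,r--
[2,13] 'c'=='c' → l++,r--
[3,12] 'a'=='a' → l++,r--
[4,11] 'd'=='d' → l++,r--
[5,10] 'e'=='e' → l++,r--
[6,9] 'e'=='e' → l++,r--
[7,8] 'b'=='b' → l++,r--

7 moves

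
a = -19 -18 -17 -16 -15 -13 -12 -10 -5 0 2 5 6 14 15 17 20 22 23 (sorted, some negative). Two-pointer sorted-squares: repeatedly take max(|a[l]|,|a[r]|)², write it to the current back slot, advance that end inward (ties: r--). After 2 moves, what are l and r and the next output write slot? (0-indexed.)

[0,18] |-19|<=|23| out[18]=529 → r--
[0,17] |-19|<=|22| out[17]=484 → r--

l=0, r=16, next write slot=16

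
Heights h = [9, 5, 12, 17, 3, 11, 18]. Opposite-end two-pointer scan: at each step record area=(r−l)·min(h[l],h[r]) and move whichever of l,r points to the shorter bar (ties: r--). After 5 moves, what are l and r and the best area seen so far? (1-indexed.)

l=1 r=7: min(9,18)*6=54 best=54 *, l++
l=2 r=7: min(5,18)*5=25 best=54, l++
l=3 r=7: min(12,18)*4=48 best=54, l++
l=4 r=7: min(17,18)*3=51 best=54, l++
l=5 r=7: min(3,18)*2=6 best=54, l++

l=6, r=7, best area=54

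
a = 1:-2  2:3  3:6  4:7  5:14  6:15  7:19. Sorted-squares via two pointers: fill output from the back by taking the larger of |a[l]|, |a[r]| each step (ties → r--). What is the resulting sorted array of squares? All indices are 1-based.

[4, 9, 36, 49, 196, 225, 361]

l=1 r=7: |-2|<=|19| out[7]=361, r--
l=1 r=6: |-2|<=|15| out[6]=225, r--
l=1 r=5: |-2|<=|14| out[5]=196, r--
l=1 r=4: |-2|<=|7| out[4]=49, r--
l=1 r=3: |-2|<=|6| out[3]=36, r--
l=1 r=2: |-2|<=|3| out[2]=9, r--
l=1 r=1: |-2|<=|-2| out[1]=4, r--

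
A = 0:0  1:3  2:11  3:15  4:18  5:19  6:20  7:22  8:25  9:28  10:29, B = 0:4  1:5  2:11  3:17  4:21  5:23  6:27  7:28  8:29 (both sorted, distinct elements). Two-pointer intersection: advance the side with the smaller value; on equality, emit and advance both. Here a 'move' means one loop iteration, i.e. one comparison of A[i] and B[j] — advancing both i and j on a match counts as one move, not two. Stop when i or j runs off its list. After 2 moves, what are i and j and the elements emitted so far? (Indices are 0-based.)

i=2, j=0, emitted=[]

[i=0,j=0] 0<4 → i++
[i=1,j=0] 3<4 → i++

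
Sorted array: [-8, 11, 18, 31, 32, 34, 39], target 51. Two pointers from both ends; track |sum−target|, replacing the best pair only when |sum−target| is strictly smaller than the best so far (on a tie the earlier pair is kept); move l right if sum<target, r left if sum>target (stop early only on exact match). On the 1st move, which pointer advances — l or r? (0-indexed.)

[0,6] -8+39=31 d=20 * → l++

l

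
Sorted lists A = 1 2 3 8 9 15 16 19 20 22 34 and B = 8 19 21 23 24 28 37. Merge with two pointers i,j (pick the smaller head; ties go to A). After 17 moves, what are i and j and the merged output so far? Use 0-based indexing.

i=0 j=0: A[i]=1<=B[j]=8 take 1, i++
i=1 j=0: A[i]=2<=B[j]=8 take 2, i++
i=2 j=0: A[i]=3<=B[j]=8 take 3, i++
i=3 j=0: A[i]=8<=B[j]=8 take 8, i++
i=4 j=0: A[i]=9>B[j]=8 take 8, j++
i=4 j=1: A[i]=9<=B[j]=19 take 9, i++
i=5 j=1: A[i]=15<=B[j]=19 take 15, i++
i=6 j=1: A[i]=16<=B[j]=19 take 16, i++
i=7 j=1: A[i]=19<=B[j]=19 take 19, i++
i=8 j=1: A[i]=20>B[j]=19 take 19, j++
i=8 j=2: A[i]=20<=B[j]=21 take 20, i++
i=9 j=2: A[i]=22>B[j]=21 take 21, j++
i=9 j=3: A[i]=22<=B[j]=23 take 22, i++
i=10 j=3: A[i]=34>B[j]=23 take 23, j++
i=10 j=4: A[i]=34>B[j]=24 take 24, j++
i=10 j=5: A[i]=34>B[j]=28 take 28, j++
i=10 j=6: A[i]=34<=B[j]=37 take 34, i++

i=11, j=6, merged so far=[1, 2, 3, 8, 8, 9, 15, 16, 19, 19, 20, 21, 22, 23, 24, 28, 34]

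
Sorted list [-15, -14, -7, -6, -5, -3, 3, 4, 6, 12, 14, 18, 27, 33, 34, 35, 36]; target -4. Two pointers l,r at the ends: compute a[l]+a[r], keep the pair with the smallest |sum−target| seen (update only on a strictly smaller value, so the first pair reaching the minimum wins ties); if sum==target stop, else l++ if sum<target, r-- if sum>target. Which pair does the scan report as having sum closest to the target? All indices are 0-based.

pair (-7, 3) with sum -4 (|Δ|=0)

[0,16] -15+36=21 d=25 * → r--
[0,15] -15+35=20 d=24 * → r--
[0,14] -15+34=19 d=23 * → r--
[0,13] -15+33=18 d=22 * → r--
[0,12] -15+27=12 d=16 * → r--
[0,11] -15+18=3 d=7 * → r--
[0,10] -15+14=-1 d=3 * → r--
[0,9] -15+12=-3 d=1 * → r--
[0,8] -15+6=-9 d=5 → l++
[1,8] -14+6=-8 d=4 → l++
[2,8] -7+6=-1 d=3 → r--
[2,7] -7+4=-3 d=1 → r--
[2,6] -7+3=-4 d=0 * → stop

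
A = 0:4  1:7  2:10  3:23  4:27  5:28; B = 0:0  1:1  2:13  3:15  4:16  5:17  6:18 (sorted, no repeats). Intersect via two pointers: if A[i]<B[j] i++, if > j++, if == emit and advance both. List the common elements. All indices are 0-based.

i=0 j=0: 4>0, j++
i=0 j=1: 4>1, j++
i=0 j=2: 4<13, i++
i=1 j=2: 7<13, i++
i=2 j=2: 10<13, i++
i=3 j=2: 23>13, j++
i=3 j=3: 23>15, j++
i=3 j=4: 23>16, j++
i=3 j=5: 23>17, j++
i=3 j=6: 23>18, j++

intersection = []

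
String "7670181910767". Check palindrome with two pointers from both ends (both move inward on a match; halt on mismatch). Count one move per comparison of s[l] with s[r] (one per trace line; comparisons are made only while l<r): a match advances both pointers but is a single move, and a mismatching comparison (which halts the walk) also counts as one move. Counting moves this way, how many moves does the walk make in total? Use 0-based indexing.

l=0 r=12: '7'=='7', l++,r--
l=1 r=11: '6'=='6', l++,r--
l=2 r=10: '7'=='7', l++,r--
l=3 r=9: '0'=='0', l++,r--
l=4 r=8: '1'=='1', l++,r--
l=5 r=7: '8'!='9', stop

6 moves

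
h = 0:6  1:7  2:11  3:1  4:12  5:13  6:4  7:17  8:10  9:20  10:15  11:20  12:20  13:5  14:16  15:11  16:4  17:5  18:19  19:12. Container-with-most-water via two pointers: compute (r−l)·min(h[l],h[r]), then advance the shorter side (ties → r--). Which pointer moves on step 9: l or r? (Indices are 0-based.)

l

l=0 r=19: min(6,12)*19=114 best=114 *, l++
l=1 r=19: min(7,12)*18=126 best=126 *, l++
l=2 r=19: min(11,12)*17=187 best=187 *, l++
l=3 r=19: min(1,12)*16=16 best=187, l++
l=4 r=19: min(12,12)*15=180 best=187, r--
l=4 r=18: min(12,19)*14=168 best=187, l++
l=5 r=18: min(13,19)*13=169 best=187, l++
l=6 r=18: min(4,19)*12=48 best=187, l++
l=7 r=18: min(17,19)*11=187 best=187, l++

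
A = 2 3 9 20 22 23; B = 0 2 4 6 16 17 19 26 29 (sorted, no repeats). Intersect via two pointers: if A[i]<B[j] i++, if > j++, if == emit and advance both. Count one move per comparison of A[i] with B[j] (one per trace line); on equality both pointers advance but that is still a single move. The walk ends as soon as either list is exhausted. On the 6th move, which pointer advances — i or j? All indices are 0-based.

i=0 j=0: 2>0, j++
i=0 j=1: 2==2 emit, i++,j++
i=1 j=2: 3<4, i++
i=2 j=2: 9>4, j++
i=2 j=3: 9>6, j++
i=2 j=4: 9<16, i++

i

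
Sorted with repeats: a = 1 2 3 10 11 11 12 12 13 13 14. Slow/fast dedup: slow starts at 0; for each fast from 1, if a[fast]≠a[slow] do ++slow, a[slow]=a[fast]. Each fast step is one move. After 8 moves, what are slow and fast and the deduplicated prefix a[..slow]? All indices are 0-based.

slow=0 fast=1: a[fast]=2≠a[slow]=1 write a[1]=2, slow++,fast++
slow=1 fast=2: a[fast]=3≠a[slow]=2 write a[2]=3, slow++,fast++
slow=2 fast=3: a[fast]=10≠a[slow]=3 write a[3]=10, slow++,fast++
slow=3 fast=4: a[fast]=11≠a[slow]=10 write a[4]=11, slow++,fast++
slow=4 fast=5: a[fast]=11=a[slow] dup, fast++
slow=4 fast=6: a[fast]=12≠a[slow]=11 write a[5]=12, slow++,fast++
slow=5 fast=7: a[fast]=12=a[slow] dup, fast++
slow=5 fast=8: a[fast]=13≠a[slow]=12 write a[6]=13, slow++,fast++

slow=6, fast=9, prefix=[1, 2, 3, 10, 11, 12, 13]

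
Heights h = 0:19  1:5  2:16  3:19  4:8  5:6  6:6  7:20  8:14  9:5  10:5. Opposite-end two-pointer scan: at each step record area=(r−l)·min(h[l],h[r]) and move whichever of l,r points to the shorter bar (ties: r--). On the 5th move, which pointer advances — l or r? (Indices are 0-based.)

l

[0,10] min(19,5)*10=50 best=50 * → r--
[0,9] min(19,5)*9=45 best=50 → r--
[0,8] min(19,14)*8=112 best=112 * → r--
[0,7] min(19,20)*7=133 best=133 * → l++
[1,7] min(5,20)*6=30 best=133 → l++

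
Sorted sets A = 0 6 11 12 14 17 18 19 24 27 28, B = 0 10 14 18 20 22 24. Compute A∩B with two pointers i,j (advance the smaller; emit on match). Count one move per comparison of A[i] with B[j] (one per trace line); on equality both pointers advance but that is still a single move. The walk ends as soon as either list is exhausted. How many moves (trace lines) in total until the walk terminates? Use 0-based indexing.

[i=0,j=0] 0==0 emit → i++,j++
[i=1,j=1] 6<10 → i++
[i=2,j=1] 11>10 → j++
[i=2,j=2] 11<14 → i++
[i=3,j=2] 12<14 → i++
[i=4,j=2] 14==14 emit → i++,j++
[i=5,j=3] 17<18 → i++
[i=6,j=3] 18==18 emit → i++,j++
[i=7,j=4] 19<20 → i++
[i=8,j=4] 24>20 → j++
[i=8,j=5] 24>22 → j++
[i=8,j=6] 24==24 emit → i++,j++

12 moves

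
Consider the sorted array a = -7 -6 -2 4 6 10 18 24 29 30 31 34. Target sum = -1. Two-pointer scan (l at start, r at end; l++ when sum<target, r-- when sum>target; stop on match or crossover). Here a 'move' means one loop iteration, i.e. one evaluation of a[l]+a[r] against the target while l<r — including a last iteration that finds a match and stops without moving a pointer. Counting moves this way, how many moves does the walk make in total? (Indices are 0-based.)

8 moves

[0,11] -7+34=27 >-1 → r--
[0,10] -7+31=24 >-1 → r--
[0,9] -7+30=23 >-1 → r--
[0,8] -7+29=22 >-1 → r--
[0,7] -7+24=17 >-1 → r--
[0,6] -7+18=11 >-1 → r--
[0,5] -7+10=3 >-1 → r--
[0,4] -7+6=-1 → found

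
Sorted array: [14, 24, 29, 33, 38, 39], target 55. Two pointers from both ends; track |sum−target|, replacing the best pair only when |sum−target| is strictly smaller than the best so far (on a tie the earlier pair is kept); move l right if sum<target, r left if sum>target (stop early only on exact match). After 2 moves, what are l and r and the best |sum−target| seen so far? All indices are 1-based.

l=2, r=5, best |Δ|=2

l=1 r=6: 14+39=53 d=2 *, l++
l=2 r=6: 24+39=63 d=8, r--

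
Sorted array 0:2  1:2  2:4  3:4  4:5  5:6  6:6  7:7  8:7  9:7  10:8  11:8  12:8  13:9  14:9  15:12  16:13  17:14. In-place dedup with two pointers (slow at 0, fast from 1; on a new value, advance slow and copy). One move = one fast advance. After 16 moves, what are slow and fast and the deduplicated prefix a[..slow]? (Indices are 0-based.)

slow=8, fast=17, prefix=[2, 4, 5, 6, 7, 8, 9, 12, 13]

(s=0,f=1) a[fast]=2=a[slow] dup → fast++
(s=0,f=2) a[fast]=4≠a[slow]=2 write a[1]=4 → slow++,fast++
(s=1,f=3) a[fast]=4=a[slow] dup → fast++
(s=1,f=4) a[fast]=5≠a[slow]=4 write a[2]=5 → slow++,fast++
(s=2,f=5) a[fast]=6≠a[slow]=5 write a[3]=6 → slow++,fast++
(s=3,f=6) a[fast]=6=a[slow] dup → fast++
(s=3,f=7) a[fast]=7≠a[slow]=6 write a[4]=7 → slow++,fast++
(s=4,f=8) a[fast]=7=a[slow] dup → fast++
(s=4,f=9) a[fast]=7=a[slow] dup → fast++
(s=4,f=10) a[fast]=8≠a[slow]=7 write a[5]=8 → slow++,fast++
(s=5,f=11) a[fast]=8=a[slow] dup → fast++
(s=5,f=12) a[fast]=8=a[slow] dup → fast++
(s=5,f=13) a[fast]=9≠a[slow]=8 write a[6]=9 → slow++,fast++
(s=6,f=14) a[fast]=9=a[slow] dup → fast++
(s=6,f=15) a[fast]=12≠a[slow]=9 write a[7]=12 → slow++,fast++
(s=7,f=16) a[fast]=13≠a[slow]=12 write a[8]=13 → slow++,fast++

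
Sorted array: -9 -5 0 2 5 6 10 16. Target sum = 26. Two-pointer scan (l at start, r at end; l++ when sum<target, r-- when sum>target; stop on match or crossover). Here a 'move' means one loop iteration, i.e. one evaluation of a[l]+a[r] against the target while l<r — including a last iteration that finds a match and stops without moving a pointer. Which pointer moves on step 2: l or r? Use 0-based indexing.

l

[0,7] -9+16=7 <26 → l++
[1,7] -5+16=11 <26 → l++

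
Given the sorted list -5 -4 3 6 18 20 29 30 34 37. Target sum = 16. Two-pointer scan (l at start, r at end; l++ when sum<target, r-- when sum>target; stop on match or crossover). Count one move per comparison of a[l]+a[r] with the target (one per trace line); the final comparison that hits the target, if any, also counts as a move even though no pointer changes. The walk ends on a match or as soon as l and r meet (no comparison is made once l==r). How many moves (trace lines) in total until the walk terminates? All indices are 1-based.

l=1 r=10: -5+37=32 >16, r--
l=1 r=9: -5+34=29 >16, r--
l=1 r=8: -5+30=25 >16, r--
l=1 r=7: -5+29=24 >16, r--
l=1 r=6: -5+20=15 <16, l++
l=2 r=6: -4+20=16, found

6 moves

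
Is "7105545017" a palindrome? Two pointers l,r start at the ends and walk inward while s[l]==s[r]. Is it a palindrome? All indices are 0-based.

not a palindrome (mismatch at 4,5)

[0,9] '7'=='7' → l++,r--
[1,8] '1'=='1' → l++,r--
[2,7] '0'=='0' → l++,r--
[3,6] '5'=='5' → l++,r--
[4,5] '5'!='4' → stop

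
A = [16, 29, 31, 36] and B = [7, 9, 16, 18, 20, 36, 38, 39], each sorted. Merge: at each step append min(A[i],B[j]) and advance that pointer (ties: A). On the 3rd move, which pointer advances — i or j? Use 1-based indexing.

i

i=1 j=1: A[i]=16>B[j]=7 take 7, j++
i=1 j=2: A[i]=16>B[j]=9 take 9, j++
i=1 j=3: A[i]=16<=B[j]=16 take 16, i++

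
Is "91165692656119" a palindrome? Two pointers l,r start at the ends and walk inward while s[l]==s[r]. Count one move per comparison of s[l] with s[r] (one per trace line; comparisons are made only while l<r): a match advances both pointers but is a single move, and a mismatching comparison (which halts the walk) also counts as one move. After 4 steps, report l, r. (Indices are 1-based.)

[1,14] '9'=='9' → l++,r--
[2,13] '1'=='1' → l++,r--
[3,12] '1'=='1' → l++,r--
[4,11] '6'=='6' → l++,r--

l=5, r=10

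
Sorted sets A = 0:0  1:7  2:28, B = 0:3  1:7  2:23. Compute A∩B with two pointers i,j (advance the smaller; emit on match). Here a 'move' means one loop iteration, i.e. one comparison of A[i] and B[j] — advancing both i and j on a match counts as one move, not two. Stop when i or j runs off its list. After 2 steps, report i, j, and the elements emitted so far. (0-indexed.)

i=0 j=0: 0<3, i++
i=1 j=0: 7>3, j++

i=1, j=1, emitted=[]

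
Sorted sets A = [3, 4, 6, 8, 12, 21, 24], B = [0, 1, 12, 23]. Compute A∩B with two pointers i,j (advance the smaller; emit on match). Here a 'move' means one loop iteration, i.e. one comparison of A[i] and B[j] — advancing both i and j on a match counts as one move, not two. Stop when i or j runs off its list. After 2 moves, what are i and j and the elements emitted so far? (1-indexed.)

i=1 j=1: 3>0, j++
i=1 j=2: 3>1, j++

i=1, j=3, emitted=[]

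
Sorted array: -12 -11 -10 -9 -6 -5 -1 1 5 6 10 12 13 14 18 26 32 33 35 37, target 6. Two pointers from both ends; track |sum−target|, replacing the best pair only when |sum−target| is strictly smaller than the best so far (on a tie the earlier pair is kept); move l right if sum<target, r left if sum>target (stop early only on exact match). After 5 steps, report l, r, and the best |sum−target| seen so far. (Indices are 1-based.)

l=1, r=15, best |Δ|=8

[1,20] -12+37=25 d=19 * → r--
[1,19] -12+35=23 d=17 * → r--
[1,18] -12+33=21 d=15 * → r--
[1,17] -12+32=20 d=14 * → r--
[1,16] -12+26=14 d=8 * → r--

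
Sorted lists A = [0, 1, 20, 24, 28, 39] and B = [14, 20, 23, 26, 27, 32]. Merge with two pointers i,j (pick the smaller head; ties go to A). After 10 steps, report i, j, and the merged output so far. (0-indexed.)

i=0 j=0: A[i]=0<=B[j]=14 take 0, i++
i=1 j=0: A[i]=1<=B[j]=14 take 1, i++
i=2 j=0: A[i]=20>B[j]=14 take 14, j++
i=2 j=1: A[i]=20<=B[j]=20 take 20, i++
i=3 j=1: A[i]=24>B[j]=20 take 20, j++
i=3 j=2: A[i]=24>B[j]=23 take 23, j++
i=3 j=3: A[i]=24<=B[j]=26 take 24, i++
i=4 j=3: A[i]=28>B[j]=26 take 26, j++
i=4 j=4: A[i]=28>B[j]=27 take 27, j++
i=4 j=5: A[i]=28<=B[j]=32 take 28, i++

i=5, j=5, merged so far=[0, 1, 14, 20, 20, 23, 24, 26, 27, 28]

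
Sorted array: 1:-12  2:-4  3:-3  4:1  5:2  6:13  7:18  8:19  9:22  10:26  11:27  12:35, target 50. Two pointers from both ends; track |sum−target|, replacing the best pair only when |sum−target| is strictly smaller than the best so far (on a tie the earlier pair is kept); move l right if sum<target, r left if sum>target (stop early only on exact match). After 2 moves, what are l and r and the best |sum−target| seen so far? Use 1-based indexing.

[1,12] -12+35=23 d=27 * → l++
[2,12] -4+35=31 d=19 * → l++

l=3, r=12, best |Δ|=19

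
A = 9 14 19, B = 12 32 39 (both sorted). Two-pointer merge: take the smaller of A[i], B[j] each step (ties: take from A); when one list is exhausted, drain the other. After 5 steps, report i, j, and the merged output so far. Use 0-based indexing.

i=0 j=0: A[i]=9<=B[j]=12 take 9, i++
i=1 j=0: A[i]=14>B[j]=12 take 12, j++
i=1 j=1: A[i]=14<=B[j]=32 take 14, i++
i=2 j=1: A[i]=19<=B[j]=32 take 19, i++
i=3 j=1: A done, take B[j]=32, j++

i=3, j=2, merged so far=[9, 12, 14, 19, 32]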